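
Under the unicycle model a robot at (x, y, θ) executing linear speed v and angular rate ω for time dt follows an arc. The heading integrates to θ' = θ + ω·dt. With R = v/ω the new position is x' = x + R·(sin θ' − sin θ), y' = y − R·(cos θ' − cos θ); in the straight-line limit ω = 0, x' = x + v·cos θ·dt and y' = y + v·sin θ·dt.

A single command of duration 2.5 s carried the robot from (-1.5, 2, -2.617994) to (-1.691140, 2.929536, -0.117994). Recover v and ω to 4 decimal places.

Δθ = -0.117994 − -2.617994 = 2.500000
ω = Δθ/dt = 2.500000/2.5 = 1.0000
R = −Δy/(cos θ' − cos θ) = -0.5000
v = R·ω = -0.5000·1.0000 = -0.5000

v = -0.5000, ω = 1.0000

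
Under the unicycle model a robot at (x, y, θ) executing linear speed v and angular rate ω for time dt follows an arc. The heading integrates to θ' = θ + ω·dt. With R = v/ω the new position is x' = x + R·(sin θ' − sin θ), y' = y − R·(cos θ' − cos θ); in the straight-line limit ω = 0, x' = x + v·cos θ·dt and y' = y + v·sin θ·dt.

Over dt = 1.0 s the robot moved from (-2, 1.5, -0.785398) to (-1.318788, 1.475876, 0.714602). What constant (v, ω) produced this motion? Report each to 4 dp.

Δθ = 0.714602 − -0.785398 = 1.500000
ω = Δθ/dt = 1.500000/1.0 = 1.5000
R = Δx/(sin θ' − sin θ) = 0.5000
v = R·ω = 0.5000·1.5000 = 0.7500

v = 0.7500, ω = 1.5000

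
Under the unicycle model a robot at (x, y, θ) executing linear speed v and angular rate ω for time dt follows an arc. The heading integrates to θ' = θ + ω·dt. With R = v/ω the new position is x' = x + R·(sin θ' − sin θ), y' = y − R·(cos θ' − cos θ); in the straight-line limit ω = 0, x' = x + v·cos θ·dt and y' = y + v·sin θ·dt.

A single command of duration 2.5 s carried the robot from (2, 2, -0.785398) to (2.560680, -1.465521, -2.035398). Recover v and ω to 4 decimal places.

Δθ = -2.035398 − -0.785398 = -1.250000
ω = Δθ/dt = -1.250000/2.5 = -0.5000
R = −Δy/(cos θ' − cos θ) = -3.0000
v = R·ω = -3.0000·-0.5000 = 1.5000

v = 1.5000, ω = -0.5000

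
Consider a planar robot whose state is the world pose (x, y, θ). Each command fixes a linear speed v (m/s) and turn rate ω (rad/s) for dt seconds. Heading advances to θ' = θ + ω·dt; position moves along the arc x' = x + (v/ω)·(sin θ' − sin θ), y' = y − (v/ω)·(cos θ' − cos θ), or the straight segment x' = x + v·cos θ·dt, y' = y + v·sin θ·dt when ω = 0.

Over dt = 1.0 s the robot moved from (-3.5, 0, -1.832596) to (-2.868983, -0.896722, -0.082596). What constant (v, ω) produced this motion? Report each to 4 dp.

Δθ = -0.082596 − -1.832596 = 1.750000
ω = Δθ/dt = 1.750000/1.0 = 1.7500
R = −Δy/(cos θ' − cos θ) = 0.7143
v = R·ω = 0.7143·1.7500 = 1.2500

v = 1.2500, ω = 1.7500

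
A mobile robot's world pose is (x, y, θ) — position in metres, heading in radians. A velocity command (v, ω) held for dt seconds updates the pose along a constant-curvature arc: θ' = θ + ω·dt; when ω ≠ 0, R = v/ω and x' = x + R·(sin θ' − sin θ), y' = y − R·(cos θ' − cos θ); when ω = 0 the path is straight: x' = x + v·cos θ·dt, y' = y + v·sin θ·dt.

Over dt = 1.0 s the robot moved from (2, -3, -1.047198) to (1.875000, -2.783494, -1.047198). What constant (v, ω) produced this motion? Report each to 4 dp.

v = -0.2500, ω = 0.0000

Δθ = -1.047198 − -1.047198 = 0.000000
ω = Δθ/dt = 0.000000/1.0 = 0.0000
ω = 0 → v = (Δx·cos θ + Δy·sin θ)/dt = -0.2500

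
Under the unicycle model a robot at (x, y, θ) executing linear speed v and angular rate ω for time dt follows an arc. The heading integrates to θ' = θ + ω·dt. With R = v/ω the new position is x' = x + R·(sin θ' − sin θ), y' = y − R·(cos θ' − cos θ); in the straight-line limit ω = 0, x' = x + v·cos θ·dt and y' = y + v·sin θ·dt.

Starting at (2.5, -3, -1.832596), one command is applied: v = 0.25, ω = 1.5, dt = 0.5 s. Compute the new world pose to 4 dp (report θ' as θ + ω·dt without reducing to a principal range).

θ' = -1.8326 + 1.5·0.5 = -1.0826
R = v/ω = 0.25/1.5 = 0.1667
x' = 2.5 + 0.1667·(sin -1.0826 − sin -1.8326) = 2.5138
y' = -3 − 0.1667·(cos -1.0826 − cos -1.8326) = -3.1213

(2.5138, -3.1213, -1.0826)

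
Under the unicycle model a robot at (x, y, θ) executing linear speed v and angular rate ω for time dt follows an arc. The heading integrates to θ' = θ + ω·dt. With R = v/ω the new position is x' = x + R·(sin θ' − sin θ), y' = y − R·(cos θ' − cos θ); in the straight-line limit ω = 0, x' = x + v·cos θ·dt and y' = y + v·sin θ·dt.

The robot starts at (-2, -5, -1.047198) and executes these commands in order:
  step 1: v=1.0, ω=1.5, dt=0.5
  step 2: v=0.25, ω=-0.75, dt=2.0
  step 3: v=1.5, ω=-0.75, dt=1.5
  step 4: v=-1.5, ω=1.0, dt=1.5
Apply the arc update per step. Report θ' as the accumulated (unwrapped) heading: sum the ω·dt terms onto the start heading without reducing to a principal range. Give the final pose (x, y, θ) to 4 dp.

(-1.7473, -5.5146, -1.4222)

step 1: θ'=-0.2972 (R=0.6667) → pose (-1.6179, -5.3041, -0.2972)
step 2: θ'=-1.7972 (R=-0.3333) → pose (-1.3907, -5.6977, -1.7972)
step 3: θ'=-2.9222 (R=-2.0000) → pose (-2.9043, -7.2008, -2.9222)
step 4: θ'=-1.4222 (R=-1.5000) → pose (-1.7473, -5.5146, -1.4222)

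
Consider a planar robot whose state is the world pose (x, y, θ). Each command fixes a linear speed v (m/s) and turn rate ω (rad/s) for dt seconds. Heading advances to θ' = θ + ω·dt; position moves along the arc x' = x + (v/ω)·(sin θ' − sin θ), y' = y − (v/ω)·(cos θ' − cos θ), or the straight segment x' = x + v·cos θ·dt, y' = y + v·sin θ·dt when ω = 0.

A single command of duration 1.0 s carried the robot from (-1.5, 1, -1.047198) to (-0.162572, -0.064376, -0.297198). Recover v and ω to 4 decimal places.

v = 1.7500, ω = 0.7500

Δθ = -0.297198 − -1.047198 = 0.750000
ω = Δθ/dt = 0.750000/1.0 = 0.7500
R = Δx/(sin θ' − sin θ) = 2.3333
v = R·ω = 2.3333·0.7500 = 1.7500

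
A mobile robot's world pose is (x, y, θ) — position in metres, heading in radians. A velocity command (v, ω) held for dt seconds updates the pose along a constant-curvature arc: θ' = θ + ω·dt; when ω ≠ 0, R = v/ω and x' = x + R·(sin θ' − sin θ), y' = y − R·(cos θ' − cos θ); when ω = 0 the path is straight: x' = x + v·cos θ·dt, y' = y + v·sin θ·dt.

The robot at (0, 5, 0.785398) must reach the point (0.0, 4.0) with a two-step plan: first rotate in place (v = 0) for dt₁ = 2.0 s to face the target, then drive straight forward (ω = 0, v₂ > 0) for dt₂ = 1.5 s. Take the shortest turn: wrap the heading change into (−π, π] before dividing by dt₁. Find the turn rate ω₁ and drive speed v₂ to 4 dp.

ω₁ = -1.1781, v₂ = 0.6667

heading to target = atan2(4−5, 0−0) = -1.5708
Δθ = wrap(-1.5708 − 0.7854) = -2.3562; ω₁ = Δθ/dt₁ = -1.1781
distance = √((0−0)² + (4−5)²) = 1.0000; v₂ = distance/dt₂ = 0.6667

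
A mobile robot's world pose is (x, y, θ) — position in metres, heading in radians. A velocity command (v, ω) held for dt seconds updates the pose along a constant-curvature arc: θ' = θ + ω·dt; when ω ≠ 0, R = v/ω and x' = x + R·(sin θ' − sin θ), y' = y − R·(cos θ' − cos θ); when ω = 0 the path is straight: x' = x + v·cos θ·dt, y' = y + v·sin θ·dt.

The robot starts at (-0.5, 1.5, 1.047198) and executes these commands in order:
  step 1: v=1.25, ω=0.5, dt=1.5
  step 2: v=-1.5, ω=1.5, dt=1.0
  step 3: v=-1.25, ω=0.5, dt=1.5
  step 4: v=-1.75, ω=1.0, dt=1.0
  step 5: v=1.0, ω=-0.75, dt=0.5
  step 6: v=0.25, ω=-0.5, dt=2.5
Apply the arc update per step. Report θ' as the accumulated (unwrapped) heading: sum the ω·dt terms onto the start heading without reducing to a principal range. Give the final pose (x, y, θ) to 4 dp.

step 1: θ'=1.7972 (R=2.5000) → pose (-0.2289, 3.3112, 1.7972)
step 2: θ'=3.2972 (R=-1.0000) → pose (0.9006, 2.5477, 3.2972)
step 3: θ'=4.0472 (R=-2.5000) → pose (2.4801, 3.4745, 4.0472)
step 4: θ'=5.0472 (R=-1.7500) → pose (2.7561, 5.1297, 5.0472)
step 5: θ'=4.6722 (R=-1.3333) → pose (2.8290, 4.6380, 4.6722)
step 6: θ'=3.4222 (R=-0.5000) → pose (2.4679, 4.1776, 3.4222)

(2.4679, 4.1776, 3.4222)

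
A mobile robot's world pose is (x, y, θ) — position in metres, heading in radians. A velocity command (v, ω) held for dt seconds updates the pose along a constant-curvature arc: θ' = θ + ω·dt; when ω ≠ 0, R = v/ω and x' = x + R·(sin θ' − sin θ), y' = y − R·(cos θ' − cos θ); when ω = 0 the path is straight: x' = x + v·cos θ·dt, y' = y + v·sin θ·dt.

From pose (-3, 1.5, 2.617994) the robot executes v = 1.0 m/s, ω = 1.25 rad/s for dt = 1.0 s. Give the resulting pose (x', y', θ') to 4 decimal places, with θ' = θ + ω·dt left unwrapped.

(-3.9313, 1.4052, 3.8680)

θ' = 2.6180 + 1.25·1.0 = 3.8680
R = v/ω = 1.0/1.25 = 0.8000
x' = -3 + 0.8000·(sin 3.8680 − sin 2.6180) = -3.9313
y' = 1.5 − 0.8000·(cos 3.8680 − cos 2.6180) = 1.4052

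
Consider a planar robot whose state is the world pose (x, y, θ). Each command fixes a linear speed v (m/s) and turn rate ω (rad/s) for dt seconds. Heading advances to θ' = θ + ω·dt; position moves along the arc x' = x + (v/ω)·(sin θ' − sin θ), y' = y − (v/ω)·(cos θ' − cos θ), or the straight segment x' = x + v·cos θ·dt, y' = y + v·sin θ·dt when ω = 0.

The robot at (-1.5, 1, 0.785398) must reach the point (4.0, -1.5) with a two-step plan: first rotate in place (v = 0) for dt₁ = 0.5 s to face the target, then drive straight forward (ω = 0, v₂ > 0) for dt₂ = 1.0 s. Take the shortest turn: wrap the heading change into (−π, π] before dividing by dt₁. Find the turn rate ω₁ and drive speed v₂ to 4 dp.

ω₁ = -2.4241, v₂ = 6.0415

heading to target = atan2(-1.5−1, 4−-1.5) = -0.4266
Δθ = wrap(-0.4266 − 0.7854) = -1.2120; ω₁ = Δθ/dt₁ = -2.4241
distance = √((4−-1.5)² + (-1.5−1)²) = 6.0415; v₂ = distance/dt₂ = 6.0415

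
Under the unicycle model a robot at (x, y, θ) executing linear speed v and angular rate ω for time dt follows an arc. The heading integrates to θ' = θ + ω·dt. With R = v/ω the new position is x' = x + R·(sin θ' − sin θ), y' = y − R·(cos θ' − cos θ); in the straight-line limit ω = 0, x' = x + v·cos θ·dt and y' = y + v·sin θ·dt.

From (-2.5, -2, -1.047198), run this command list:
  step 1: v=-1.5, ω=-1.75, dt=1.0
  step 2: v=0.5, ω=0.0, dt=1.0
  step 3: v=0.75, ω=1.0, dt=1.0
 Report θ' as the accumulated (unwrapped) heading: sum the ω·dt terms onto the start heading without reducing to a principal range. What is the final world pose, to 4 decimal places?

(-2.9954, -1.4710, -1.7972)

step 1: θ'=-2.7972 (R=0.8571) → pose (-2.0471, -0.7646, -2.7972)
step 2: θ'=-2.7972 (straight) → pose (-2.5177, -0.9334, -2.7972)
step 3: θ'=-1.7972 (R=0.7500) → pose (-2.9954, -1.4710, -1.7972)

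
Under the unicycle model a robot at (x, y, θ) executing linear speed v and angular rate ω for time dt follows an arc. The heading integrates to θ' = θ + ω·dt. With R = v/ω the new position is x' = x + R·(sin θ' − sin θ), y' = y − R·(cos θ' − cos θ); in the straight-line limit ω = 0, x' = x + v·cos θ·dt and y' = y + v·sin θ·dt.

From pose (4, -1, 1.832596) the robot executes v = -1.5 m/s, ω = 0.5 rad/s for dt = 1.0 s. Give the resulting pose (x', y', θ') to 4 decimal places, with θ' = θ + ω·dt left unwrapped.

θ' = 1.8326 + 0.5·1.0 = 2.3326
R = v/ω = -1.5/0.5 = -3.0000
x' = 4 + -3.0000·(sin 2.3326 − sin 1.8326) = 4.7270
y' = -1 − -3.0000·(cos 2.3326 − cos 1.8326) = -2.2942

(4.7270, -2.2942, 2.3326)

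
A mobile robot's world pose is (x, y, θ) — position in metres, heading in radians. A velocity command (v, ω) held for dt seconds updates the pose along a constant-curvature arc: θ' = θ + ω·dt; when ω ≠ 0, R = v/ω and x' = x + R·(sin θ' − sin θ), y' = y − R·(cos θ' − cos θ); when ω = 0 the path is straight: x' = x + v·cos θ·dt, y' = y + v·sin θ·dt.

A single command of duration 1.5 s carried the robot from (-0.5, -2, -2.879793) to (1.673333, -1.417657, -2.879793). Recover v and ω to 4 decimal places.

Δθ = -2.879793 − -2.879793 = 0.000000
ω = Δθ/dt = 0.000000/1.5 = 0.0000
ω = 0 → v = (Δx·cos θ + Δy·sin θ)/dt = -1.5000

v = -1.5000, ω = 0.0000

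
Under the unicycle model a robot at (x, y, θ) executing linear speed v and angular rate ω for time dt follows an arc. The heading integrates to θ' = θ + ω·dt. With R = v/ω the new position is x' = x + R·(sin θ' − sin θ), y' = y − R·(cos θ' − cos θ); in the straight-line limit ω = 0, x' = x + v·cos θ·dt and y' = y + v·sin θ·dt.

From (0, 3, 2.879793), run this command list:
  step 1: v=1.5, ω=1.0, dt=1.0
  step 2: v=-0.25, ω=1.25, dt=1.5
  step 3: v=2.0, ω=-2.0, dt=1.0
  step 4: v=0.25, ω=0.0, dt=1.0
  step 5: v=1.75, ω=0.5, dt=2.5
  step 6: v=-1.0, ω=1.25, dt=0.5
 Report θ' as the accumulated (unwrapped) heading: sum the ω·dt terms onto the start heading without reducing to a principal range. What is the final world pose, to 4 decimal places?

step 1: θ'=3.8798 (R=1.5000) → pose (-1.3977, 2.6606, 3.8798)
step 2: θ'=5.7548 (R=-0.2000) → pose (-1.4314, 2.9813, 5.7548)
step 3: θ'=3.7548 (R=-1.0000) → pose (-1.3601, 1.2999, 3.7548)
step 4: θ'=3.7548 (straight) → pose (-1.5645, 1.1560, 3.7548)
step 5: θ'=5.0048 (R=3.5000) → pose (-2.9018, -2.7152, 5.0048)
step 6: θ'=5.6298 (R=-0.8000) → pose (-3.1815, -2.3106, 5.6298)

(-3.1815, -2.3106, 5.6298)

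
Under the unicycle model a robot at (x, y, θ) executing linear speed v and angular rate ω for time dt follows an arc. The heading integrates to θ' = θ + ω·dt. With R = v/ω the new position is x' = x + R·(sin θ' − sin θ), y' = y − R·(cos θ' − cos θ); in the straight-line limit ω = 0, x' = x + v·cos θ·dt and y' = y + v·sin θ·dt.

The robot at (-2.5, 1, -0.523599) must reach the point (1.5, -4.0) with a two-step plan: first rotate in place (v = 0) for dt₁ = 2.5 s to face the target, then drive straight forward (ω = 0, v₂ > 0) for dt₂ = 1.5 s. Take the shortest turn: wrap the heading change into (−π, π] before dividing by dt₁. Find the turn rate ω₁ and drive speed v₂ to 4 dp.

ω₁ = -0.1490, v₂ = 4.2687

heading to target = atan2(-4−1, 1.5−-2.5) = -0.8961
Δθ = wrap(-0.8961 − -0.5236) = -0.3725; ω₁ = Δθ/dt₁ = -0.1490
distance = √((1.5−-2.5)² + (-4−1)²) = 6.4031; v₂ = distance/dt₂ = 4.2687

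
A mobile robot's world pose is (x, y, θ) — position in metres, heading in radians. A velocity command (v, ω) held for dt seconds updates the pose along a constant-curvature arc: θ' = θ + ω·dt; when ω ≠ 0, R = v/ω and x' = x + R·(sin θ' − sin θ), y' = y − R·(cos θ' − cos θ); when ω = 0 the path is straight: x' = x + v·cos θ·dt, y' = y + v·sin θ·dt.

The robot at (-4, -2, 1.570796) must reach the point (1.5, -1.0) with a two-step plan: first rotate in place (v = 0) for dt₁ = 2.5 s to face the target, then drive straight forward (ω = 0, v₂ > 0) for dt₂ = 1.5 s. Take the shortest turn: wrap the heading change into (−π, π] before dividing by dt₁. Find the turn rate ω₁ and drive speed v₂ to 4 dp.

heading to target = atan2(-1−-2, 1.5−-4) = 0.1799
Δθ = wrap(0.1799 − 1.5708) = -1.3909; ω₁ = Δθ/dt₁ = -0.5564
distance = √((1.5−-4)² + (-1−-2)²) = 5.5902; v₂ = distance/dt₂ = 3.7268

ω₁ = -0.5564, v₂ = 3.7268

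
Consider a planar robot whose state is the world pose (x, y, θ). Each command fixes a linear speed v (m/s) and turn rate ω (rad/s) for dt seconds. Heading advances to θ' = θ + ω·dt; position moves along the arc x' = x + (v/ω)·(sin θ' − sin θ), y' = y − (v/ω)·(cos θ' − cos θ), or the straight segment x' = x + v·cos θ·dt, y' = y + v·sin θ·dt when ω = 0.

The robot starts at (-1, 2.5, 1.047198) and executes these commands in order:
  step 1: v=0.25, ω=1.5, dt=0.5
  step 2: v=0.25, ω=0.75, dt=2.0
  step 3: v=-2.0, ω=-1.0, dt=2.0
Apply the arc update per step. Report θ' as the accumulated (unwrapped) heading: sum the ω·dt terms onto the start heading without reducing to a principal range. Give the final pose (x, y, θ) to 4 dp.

step 1: θ'=1.7972 (R=0.1667) → pose (-0.9819, 2.6207, 1.7972)
step 2: θ'=3.2972 (R=0.3333) → pose (-1.3584, 2.8752, 3.2972)
step 3: θ'=1.2972 (R=2.0000) → pose (0.8772, 0.3590, 1.2972)

(0.8772, 0.3590, 1.2972)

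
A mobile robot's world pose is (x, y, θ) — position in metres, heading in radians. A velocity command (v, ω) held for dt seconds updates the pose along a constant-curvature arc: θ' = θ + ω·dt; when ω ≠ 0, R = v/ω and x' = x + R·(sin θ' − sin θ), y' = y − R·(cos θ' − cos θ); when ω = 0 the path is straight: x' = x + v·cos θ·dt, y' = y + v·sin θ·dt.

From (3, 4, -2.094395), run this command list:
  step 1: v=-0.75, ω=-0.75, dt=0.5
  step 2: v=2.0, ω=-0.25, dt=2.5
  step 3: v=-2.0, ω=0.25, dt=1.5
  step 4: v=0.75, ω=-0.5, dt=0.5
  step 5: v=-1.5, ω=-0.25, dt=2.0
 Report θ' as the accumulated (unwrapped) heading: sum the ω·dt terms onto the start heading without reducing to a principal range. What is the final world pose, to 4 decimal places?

(4.1420, 2.9043, -3.4694)

step 1: θ'=-2.4694 (R=1.0000) → pose (3.2433, 4.2825, -2.4694)
step 2: θ'=-3.0944 (R=-8.0000) → pose (-1.3609, 2.5510, -3.0944)
step 3: θ'=-2.7194 (R=-8.0000) → pose (1.5398, 3.2446, -2.7194)
step 4: θ'=-2.9694 (R=-1.5000) → pose (1.1822, 3.1350, -2.9694)
step 5: θ'=-3.4694 (R=6.0000) → pose (4.1420, 2.9043, -3.4694)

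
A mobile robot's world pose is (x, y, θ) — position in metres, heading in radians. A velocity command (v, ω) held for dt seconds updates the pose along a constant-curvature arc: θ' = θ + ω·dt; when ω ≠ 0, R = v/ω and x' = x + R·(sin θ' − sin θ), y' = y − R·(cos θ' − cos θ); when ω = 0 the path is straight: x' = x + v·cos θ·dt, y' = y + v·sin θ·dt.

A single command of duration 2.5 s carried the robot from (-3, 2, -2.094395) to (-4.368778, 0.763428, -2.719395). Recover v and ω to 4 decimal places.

Δθ = -2.719395 − -2.094395 = -0.625000
ω = Δθ/dt = -0.625000/2.5 = -0.2500
R = Δx/(sin θ' − sin θ) = -3.0000
v = R·ω = -3.0000·-0.2500 = 0.7500

v = 0.7500, ω = -0.2500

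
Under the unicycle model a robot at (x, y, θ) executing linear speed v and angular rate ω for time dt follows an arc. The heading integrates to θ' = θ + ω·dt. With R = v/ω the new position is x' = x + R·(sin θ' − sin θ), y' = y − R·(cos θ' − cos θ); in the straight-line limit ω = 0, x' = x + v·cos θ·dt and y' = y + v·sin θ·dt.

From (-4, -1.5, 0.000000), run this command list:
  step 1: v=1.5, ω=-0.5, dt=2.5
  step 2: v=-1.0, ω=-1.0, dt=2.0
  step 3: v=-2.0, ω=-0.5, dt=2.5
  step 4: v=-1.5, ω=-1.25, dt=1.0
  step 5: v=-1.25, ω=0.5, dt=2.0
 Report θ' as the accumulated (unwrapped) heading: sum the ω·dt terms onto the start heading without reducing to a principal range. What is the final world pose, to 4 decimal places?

step 1: θ'=-1.2500 (R=-3.0000) → pose (-1.1530, -3.5540, -1.2500)
step 2: θ'=-3.2500 (R=1.0000) → pose (-0.0959, -2.2446, -3.2500)
step 3: θ'=-4.5000 (R=4.0000) → pose (3.3815, -5.3779, -4.5000)
step 4: θ'=-5.7500 (R=1.2000) → pose (2.8184, -6.6643, -5.7500)
step 5: θ'=-4.7500 (R=-2.5000) → pose (1.5908, -8.7233, -4.7500)

(1.5908, -8.7233, -4.7500)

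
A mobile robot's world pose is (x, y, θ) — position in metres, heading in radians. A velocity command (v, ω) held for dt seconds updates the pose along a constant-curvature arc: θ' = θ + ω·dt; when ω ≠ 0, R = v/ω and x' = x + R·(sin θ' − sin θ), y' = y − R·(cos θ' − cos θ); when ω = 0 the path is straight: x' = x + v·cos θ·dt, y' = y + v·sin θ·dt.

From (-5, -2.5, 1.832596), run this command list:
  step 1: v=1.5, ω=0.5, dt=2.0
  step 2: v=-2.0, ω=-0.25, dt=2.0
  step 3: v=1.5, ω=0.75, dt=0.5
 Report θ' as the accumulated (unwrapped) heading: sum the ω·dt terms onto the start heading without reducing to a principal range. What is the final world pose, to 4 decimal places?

(-4.2357, -2.0837, 2.7076)

step 1: θ'=2.8326 (R=3.0000) → pose (-6.9855, -0.4185, 2.8326)
step 2: θ'=2.3326 (R=8.0000) → pose (-3.6295, -2.5179, 2.3326)
step 3: θ'=2.7076 (R=2.0000) → pose (-4.2357, -2.0837, 2.7076)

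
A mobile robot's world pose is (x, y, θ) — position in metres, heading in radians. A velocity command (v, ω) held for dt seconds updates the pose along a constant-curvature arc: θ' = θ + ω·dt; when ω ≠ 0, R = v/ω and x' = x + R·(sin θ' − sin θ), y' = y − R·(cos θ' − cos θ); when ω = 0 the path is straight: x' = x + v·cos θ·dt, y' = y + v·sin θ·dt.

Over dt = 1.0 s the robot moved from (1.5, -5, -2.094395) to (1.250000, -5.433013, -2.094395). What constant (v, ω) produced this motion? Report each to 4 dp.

v = 0.5000, ω = 0.0000

Δθ = -2.094395 − -2.094395 = 0.000000
ω = Δθ/dt = 0.000000/1.0 = 0.0000
ω = 0 → v = (Δx·cos θ + Δy·sin θ)/dt = 0.5000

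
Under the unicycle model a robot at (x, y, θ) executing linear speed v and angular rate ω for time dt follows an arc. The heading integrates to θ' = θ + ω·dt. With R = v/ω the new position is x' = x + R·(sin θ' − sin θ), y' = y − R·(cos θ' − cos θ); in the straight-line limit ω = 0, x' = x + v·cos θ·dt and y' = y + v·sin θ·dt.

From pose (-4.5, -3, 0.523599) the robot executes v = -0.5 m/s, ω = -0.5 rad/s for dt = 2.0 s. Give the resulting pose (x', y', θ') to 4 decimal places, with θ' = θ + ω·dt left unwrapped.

θ' = 0.5236 + -0.5·2.0 = -0.4764
R = v/ω = -0.5/-0.5 = 1.0000
x' = -4.5 + 1.0000·(sin -0.4764 − sin 0.5236) = -5.4586
y' = -3 − 1.0000·(cos -0.4764 − cos 0.5236) = -3.0226

(-5.4586, -3.0226, -0.4764)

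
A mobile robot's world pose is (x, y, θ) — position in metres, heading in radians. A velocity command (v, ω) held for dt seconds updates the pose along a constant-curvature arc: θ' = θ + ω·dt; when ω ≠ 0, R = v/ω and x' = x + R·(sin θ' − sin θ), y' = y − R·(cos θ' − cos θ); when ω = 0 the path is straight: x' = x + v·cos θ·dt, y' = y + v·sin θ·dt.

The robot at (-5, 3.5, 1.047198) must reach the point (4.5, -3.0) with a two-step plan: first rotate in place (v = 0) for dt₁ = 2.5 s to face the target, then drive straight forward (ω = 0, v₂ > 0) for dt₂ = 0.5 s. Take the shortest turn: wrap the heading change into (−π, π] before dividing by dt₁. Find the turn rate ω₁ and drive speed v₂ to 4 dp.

ω₁ = -0.6589, v₂ = 23.0217

heading to target = atan2(-3−3.5, 4.5−-5) = -0.6001
Δθ = wrap(-0.6001 − 1.0472) = -1.6472; ω₁ = Δθ/dt₁ = -0.6589
distance = √((4.5−-5)² + (-3−3.5)²) = 11.5109; v₂ = distance/dt₂ = 23.0217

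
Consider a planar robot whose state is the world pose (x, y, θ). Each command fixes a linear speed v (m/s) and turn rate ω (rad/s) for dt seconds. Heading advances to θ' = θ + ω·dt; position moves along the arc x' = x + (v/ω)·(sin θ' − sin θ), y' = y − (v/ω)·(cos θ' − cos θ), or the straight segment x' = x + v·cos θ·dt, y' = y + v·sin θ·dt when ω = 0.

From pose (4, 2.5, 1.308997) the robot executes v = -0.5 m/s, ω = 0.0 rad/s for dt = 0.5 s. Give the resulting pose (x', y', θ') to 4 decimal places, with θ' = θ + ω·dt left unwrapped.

(3.9353, 2.2585, 1.3090)

θ' = 1.3090 + 0.0·0.5 = 1.3090
ω = 0 → straight: x' = 4 + -0.5·cos(1.3090)·0.5 = 3.9353
y' = 2.5 + -0.5·sin(1.3090)·0.5 = 2.2585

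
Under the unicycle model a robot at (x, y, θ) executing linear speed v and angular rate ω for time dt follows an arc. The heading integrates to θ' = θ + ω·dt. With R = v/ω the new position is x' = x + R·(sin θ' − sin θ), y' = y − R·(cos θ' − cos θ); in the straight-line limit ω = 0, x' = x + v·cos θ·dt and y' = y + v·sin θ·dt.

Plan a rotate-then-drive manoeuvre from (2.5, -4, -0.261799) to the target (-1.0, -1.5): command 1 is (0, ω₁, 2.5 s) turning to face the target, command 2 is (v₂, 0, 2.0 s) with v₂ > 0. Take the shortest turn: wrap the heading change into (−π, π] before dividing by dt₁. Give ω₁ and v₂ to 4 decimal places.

heading to target = atan2(-1.5−-4, -1−2.5) = 2.5213
Δθ = wrap(2.5213 − -0.2618) = 2.7831; ω₁ = Δθ/dt₁ = 1.1133
distance = √((-1−2.5)² + (-1.5−-4)²) = 4.3012; v₂ = distance/dt₂ = 2.1506

ω₁ = 1.1133, v₂ = 2.1506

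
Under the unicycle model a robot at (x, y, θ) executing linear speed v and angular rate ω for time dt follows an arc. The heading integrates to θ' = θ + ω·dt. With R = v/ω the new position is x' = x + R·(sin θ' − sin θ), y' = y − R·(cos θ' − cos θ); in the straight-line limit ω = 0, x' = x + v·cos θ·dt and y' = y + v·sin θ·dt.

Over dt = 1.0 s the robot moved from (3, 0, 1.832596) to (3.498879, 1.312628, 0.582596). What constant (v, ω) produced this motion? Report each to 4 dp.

v = 1.5000, ω = -1.2500

Δθ = 0.582596 − 1.832596 = -1.250000
ω = Δθ/dt = -1.250000/1.0 = -1.2500
R = −Δy/(cos θ' − cos θ) = -1.2000
v = R·ω = -1.2000·-1.2500 = 1.5000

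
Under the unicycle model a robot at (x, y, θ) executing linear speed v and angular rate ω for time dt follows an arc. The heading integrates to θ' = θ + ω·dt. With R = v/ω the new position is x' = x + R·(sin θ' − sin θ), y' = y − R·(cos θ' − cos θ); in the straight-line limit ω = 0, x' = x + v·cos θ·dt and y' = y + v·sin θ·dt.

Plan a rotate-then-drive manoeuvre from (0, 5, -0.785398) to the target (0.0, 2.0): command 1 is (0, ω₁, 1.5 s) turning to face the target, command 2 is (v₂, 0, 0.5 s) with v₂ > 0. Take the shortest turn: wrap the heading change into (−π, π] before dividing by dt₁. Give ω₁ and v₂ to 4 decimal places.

heading to target = atan2(2−5, 0−0) = -1.5708
Δθ = wrap(-1.5708 − -0.7854) = -0.7854; ω₁ = Δθ/dt₁ = -0.5236
distance = √((0−0)² + (2−5)²) = 3.0000; v₂ = distance/dt₂ = 6.0000

ω₁ = -0.5236, v₂ = 6.0000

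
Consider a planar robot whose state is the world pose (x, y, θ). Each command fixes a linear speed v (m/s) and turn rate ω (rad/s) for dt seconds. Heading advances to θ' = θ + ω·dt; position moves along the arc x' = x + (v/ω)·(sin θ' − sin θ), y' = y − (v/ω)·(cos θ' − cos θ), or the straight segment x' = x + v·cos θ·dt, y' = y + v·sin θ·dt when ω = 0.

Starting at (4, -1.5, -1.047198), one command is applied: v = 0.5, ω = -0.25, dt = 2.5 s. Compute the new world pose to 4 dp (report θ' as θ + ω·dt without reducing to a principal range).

θ' = -1.0472 + -0.25·2.5 = -1.6722
R = v/ω = 0.5/-0.25 = -2.0000
x' = 4 + -2.0000·(sin -1.6722 − sin -1.0472) = 4.2577
y' = -1.5 − -2.0000·(cos -1.6722 − cos -1.0472) = -2.7025

(4.2577, -2.7025, -1.6722)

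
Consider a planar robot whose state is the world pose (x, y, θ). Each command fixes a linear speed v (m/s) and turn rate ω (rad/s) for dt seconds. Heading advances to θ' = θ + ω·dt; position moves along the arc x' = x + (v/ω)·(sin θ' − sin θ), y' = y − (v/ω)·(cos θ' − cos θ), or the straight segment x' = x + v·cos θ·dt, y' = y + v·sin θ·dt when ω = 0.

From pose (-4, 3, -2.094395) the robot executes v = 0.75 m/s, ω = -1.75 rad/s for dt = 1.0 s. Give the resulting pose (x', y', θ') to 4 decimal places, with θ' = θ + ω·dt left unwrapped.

θ' = -2.0944 + -1.75·1.0 = -3.8444
R = v/ω = 0.75/-1.75 = -0.4286
x' = -4 + -0.4286·(sin -3.8444 − sin -2.0944) = -4.6482
y' = 3 − -0.4286·(cos -3.8444 − cos -2.0944) = 2.8873

(-4.6482, 2.8873, -3.8444)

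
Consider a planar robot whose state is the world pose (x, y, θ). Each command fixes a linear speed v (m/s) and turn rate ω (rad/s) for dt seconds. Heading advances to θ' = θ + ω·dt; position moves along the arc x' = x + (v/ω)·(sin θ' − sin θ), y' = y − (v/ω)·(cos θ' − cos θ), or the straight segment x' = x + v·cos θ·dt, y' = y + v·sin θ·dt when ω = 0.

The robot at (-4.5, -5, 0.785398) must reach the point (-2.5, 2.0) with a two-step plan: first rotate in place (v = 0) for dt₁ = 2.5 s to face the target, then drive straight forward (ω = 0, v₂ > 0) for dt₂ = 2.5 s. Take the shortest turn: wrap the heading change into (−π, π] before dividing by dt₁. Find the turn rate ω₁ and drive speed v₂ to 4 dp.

heading to target = atan2(2−-5, -2.5−-4.5) = 1.2925
Δθ = wrap(1.2925 − 0.7854) = 0.5071; ω₁ = Δθ/dt₁ = 0.2028
distance = √((-2.5−-4.5)² + (2−-5)²) = 7.2801; v₂ = distance/dt₂ = 2.9120

ω₁ = 0.2028, v₂ = 2.9120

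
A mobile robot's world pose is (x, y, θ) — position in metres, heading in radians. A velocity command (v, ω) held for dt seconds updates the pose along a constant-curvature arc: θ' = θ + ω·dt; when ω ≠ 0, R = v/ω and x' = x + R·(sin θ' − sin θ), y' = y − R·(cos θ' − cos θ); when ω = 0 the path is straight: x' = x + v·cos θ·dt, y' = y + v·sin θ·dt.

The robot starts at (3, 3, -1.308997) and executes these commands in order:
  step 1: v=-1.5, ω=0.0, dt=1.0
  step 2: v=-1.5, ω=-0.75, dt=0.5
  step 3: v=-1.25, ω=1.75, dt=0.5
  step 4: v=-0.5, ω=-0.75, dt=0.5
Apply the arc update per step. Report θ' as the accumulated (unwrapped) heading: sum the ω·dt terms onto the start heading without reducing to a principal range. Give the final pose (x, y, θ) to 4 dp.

step 1: θ'=-1.3090 (straight) → pose (2.6118, 4.4489, -1.3090)
step 2: θ'=-1.6840 (R=2.0000) → pose (2.5564, 5.1924, -1.6840)
step 3: θ'=-0.8090 (R=-0.7143) → pose (2.3636, 5.7661, -0.8090)
step 4: θ'=-1.1840 (R=0.6667) → pose (2.2285, 5.9748, -1.1840)

(2.2285, 5.9748, -1.1840)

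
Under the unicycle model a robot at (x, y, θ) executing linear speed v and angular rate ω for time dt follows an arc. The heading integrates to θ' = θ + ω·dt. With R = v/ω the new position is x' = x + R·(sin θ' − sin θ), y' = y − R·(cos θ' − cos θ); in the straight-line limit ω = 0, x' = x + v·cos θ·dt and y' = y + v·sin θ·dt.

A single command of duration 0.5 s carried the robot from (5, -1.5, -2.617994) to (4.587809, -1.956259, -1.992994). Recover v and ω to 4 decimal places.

Δθ = -1.992994 − -2.617994 = 0.625000
ω = Δθ/dt = 0.625000/0.5 = 1.2500
R = −Δy/(cos θ' − cos θ) = 1.0000
v = R·ω = 1.0000·1.2500 = 1.2500

v = 1.2500, ω = 1.2500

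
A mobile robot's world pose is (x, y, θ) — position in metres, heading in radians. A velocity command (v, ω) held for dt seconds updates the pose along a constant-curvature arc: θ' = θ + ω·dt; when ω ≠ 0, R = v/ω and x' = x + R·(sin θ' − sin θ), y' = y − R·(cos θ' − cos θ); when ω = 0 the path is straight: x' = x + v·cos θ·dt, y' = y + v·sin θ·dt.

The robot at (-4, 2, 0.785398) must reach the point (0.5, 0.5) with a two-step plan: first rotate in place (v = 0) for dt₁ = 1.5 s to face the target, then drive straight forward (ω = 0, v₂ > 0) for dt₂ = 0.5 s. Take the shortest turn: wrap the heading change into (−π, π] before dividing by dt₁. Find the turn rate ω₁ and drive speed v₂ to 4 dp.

ω₁ = -0.7381, v₂ = 9.4868

heading to target = atan2(0.5−2, 0.5−-4) = -0.3218
Δθ = wrap(-0.3218 − 0.7854) = -1.1071; ω₁ = Δθ/dt₁ = -0.7381
distance = √((0.5−-4)² + (0.5−2)²) = 4.7434; v₂ = distance/dt₂ = 9.4868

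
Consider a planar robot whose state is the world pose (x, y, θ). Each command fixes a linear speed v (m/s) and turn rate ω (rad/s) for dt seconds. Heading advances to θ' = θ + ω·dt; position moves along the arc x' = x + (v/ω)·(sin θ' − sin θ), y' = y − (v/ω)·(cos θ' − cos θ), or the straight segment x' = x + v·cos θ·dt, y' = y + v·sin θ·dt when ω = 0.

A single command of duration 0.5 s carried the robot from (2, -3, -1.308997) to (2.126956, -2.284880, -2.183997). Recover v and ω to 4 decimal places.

Δθ = -2.183997 − -1.308997 = -0.875000
ω = Δθ/dt = -0.875000/0.5 = -1.7500
R = −Δy/(cos θ' − cos θ) = 0.8571
v = R·ω = 0.8571·-1.7500 = -1.5000

v = -1.5000, ω = -1.7500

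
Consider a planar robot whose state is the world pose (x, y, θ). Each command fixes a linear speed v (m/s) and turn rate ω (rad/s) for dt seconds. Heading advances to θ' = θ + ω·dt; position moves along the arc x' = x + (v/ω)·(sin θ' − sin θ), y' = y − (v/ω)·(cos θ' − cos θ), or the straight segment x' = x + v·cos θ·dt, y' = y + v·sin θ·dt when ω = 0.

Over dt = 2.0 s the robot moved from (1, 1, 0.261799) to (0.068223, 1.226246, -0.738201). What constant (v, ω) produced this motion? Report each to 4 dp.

Δθ = -0.738201 − 0.261799 = -1.000000
ω = Δθ/dt = -1.000000/2.0 = -0.5000
R = Δx/(sin θ' − sin θ) = 1.0000
v = R·ω = 1.0000·-0.5000 = -0.5000

v = -0.5000, ω = -0.5000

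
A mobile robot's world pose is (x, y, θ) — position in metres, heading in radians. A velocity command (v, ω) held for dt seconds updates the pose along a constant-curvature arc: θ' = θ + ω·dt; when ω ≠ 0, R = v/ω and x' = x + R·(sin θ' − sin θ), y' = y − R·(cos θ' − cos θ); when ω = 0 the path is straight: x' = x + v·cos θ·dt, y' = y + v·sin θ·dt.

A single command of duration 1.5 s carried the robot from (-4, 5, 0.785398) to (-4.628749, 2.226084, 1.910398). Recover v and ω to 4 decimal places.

v = -2.0000, ω = 0.7500

Δθ = 1.910398 − 0.785398 = 1.125000
ω = Δθ/dt = 1.125000/1.5 = 0.7500
R = −Δy/(cos θ' − cos θ) = -2.6667
v = R·ω = -2.6667·0.7500 = -2.0000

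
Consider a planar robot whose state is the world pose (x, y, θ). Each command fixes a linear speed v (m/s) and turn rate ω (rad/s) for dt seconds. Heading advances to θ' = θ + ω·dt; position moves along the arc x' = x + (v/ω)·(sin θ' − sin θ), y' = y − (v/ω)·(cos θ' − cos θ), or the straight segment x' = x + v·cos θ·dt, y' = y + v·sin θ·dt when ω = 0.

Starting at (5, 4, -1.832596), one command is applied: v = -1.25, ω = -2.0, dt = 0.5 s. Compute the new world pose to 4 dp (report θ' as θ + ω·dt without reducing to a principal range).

θ' = -1.8326 + -2.0·0.5 = -2.8326
R = v/ω = -1.25/-2.0 = 0.6250
x' = 5 + 0.6250·(sin -2.8326 − sin -1.8326) = 5.4136
y' = 4 − 0.6250·(cos -2.8326 − cos -1.8326) = 4.4336

(5.4136, 4.4336, -2.8326)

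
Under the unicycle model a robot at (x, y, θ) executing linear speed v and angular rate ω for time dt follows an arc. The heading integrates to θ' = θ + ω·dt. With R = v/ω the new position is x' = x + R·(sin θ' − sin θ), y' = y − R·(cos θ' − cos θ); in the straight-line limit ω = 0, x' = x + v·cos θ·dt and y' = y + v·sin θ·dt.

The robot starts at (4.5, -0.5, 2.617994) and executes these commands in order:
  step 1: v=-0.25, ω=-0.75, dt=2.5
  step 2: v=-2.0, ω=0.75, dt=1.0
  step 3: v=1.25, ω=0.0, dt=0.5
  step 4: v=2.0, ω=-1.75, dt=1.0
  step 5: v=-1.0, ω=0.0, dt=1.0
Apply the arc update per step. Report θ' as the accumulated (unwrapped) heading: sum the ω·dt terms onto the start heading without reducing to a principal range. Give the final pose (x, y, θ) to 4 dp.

step 1: θ'=0.7430 (R=0.3333) → pose (4.5588, -1.0342, 0.7430)
step 2: θ'=1.4930 (R=-2.6667) → pose (3.7042, -2.7908, 1.4930)
step 3: θ'=1.4930 (straight) → pose (3.7528, -2.1676, 1.4930)
step 4: θ'=-0.2570 (R=-1.1429) → pose (5.1827, -1.1511, -0.2570)
step 5: θ'=-0.2570 (straight) → pose (4.2155, -0.8970, -0.2570)

(4.2155, -0.8970, -0.2570)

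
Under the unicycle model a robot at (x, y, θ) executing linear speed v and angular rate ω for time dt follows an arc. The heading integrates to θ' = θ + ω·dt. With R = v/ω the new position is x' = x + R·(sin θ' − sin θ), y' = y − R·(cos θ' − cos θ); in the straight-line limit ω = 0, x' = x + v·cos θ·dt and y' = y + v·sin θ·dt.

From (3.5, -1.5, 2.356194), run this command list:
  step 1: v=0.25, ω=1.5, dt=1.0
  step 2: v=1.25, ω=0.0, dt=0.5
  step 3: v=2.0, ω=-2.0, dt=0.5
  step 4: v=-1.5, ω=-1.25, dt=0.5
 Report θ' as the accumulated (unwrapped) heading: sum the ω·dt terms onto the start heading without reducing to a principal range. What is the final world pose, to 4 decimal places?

step 1: θ'=3.8562 (R=0.1667) → pose (3.2729, -1.4920, 3.8562)
step 2: θ'=3.8562 (straight) → pose (2.8008, -1.9015, 3.8562)
step 3: θ'=2.8562 (R=-1.0000) → pose (1.8640, -2.1057, 2.8562)
step 4: θ'=2.2312 (R=1.2000) → pose (2.4738, -2.5211, 2.2312)

(2.4738, -2.5211, 2.2312)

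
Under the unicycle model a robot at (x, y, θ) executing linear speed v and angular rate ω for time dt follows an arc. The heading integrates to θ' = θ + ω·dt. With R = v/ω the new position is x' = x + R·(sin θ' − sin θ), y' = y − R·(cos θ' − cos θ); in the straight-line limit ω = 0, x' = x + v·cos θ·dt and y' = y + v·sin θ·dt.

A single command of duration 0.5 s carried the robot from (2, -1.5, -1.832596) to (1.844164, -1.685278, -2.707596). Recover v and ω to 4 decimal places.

Δθ = -2.707596 − -1.832596 = -0.875000
ω = Δθ/dt = -0.875000/0.5 = -1.7500
R = −Δy/(cos θ' − cos θ) = -0.2857
v = R·ω = -0.2857·-1.7500 = 0.5000

v = 0.5000, ω = -1.7500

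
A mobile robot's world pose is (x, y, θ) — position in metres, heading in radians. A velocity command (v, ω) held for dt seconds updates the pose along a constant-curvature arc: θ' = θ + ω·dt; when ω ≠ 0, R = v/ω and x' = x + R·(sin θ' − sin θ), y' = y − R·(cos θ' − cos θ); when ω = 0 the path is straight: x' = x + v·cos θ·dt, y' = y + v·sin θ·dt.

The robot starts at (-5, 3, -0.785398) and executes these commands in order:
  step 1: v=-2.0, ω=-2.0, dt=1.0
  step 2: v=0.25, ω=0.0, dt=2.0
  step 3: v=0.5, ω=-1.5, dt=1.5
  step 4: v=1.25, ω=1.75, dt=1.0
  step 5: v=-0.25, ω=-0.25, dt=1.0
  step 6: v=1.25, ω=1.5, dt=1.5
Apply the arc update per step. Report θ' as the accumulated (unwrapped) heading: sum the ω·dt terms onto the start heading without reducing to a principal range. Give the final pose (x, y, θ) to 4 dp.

(-6.9965, 4.7515, -1.2854)

step 1: θ'=-2.7854 (R=1.0000) → pose (-4.6416, 4.6443, -2.7854)
step 2: θ'=-2.7854 (straight) → pose (-5.1102, 4.4700, -2.7854)
step 3: θ'=-5.0354 (R=-0.3333) → pose (-5.5426, 4.8882, -5.0354)
step 4: θ'=-3.2854 (R=0.7143) → pose (-6.1175, 5.8218, -3.2854)
step 5: θ'=-3.5354 (R=1.0000) → pose (-5.8771, 5.7556, -3.5354)
step 6: θ'=-1.2854 (R=0.8333) → pose (-6.9965, 4.7515, -1.2854)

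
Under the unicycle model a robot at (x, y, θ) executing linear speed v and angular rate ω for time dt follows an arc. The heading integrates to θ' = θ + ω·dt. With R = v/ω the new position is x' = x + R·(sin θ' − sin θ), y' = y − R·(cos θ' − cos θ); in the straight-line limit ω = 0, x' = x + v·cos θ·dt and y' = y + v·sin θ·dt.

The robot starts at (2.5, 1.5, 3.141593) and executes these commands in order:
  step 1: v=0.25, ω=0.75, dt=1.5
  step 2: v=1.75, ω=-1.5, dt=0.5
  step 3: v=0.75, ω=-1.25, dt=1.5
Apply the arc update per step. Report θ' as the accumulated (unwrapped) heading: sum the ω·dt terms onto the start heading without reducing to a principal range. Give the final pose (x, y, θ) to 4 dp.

step 1: θ'=4.2666 (R=0.3333) → pose (2.1992, 1.3104, 4.2666)
step 2: θ'=3.5166 (R=-1.1667) → pose (1.5739, 0.7278, 3.5166)
step 3: θ'=1.6416 (R=-0.6000) → pose (0.7557, 1.2437, 1.6416)

(0.7557, 1.2437, 1.6416)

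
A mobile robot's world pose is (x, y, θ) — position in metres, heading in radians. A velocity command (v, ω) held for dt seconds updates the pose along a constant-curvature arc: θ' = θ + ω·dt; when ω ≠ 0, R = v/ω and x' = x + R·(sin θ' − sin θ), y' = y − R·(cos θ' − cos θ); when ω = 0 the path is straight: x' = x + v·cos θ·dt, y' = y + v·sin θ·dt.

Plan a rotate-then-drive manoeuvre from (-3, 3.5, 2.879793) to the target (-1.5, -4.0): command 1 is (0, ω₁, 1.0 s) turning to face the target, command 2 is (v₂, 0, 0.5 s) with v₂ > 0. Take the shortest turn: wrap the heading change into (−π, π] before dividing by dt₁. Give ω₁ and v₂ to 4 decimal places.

ω₁ = 2.0300, v₂ = 15.2971

heading to target = atan2(-4−3.5, -1.5−-3) = -1.3734
Δθ = wrap(-1.3734 − 2.8798) = 2.0300; ω₁ = Δθ/dt₁ = 2.0300
distance = √((-1.5−-3)² + (-4−3.5)²) = 7.6485; v₂ = distance/dt₂ = 15.2971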